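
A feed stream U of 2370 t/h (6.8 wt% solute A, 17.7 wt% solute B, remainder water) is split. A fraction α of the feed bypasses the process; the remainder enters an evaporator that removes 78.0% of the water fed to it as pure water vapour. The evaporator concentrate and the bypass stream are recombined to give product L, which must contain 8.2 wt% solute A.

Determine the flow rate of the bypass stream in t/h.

1683 t/h

All 2370×0.068 = 161.16 t/h of solute A reaches L, so L = 161.16/0.082 = 1965.4 t/h and vapour = 404.63 t/h.
The evaporator receives (1−α)·2370 of feed at 0.755 water and removes 0.780 of that water:
0.780×0.755×(1−α)×2370 = 404.63
(1−α) = 404.63/1395.7 = 0.2899;  α = 0.7101.
Bypass flow = 0.7101×2370 = 1682.9 t/h.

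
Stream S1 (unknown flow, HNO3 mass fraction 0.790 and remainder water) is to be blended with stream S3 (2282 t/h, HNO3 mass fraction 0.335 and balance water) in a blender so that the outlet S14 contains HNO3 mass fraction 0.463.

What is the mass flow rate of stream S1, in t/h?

893.3 t/h

Let S1 be the unknown flow. Total out = 2282 + S1.
HNO3 balance: 764.47 + 0.790·S1 = 0.463·(2282 + S1)
(0.790 − 0.463)·S1 = 0.463×2282 − 764.47 = 292.1
S1 = 292.1 / 0.327 = 893.26 t/h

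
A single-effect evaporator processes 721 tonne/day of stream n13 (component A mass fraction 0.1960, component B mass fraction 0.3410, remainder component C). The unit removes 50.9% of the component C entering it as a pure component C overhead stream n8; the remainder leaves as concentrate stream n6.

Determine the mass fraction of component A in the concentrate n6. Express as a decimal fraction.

0.2564

component A is not removed: 721×0.196 = 141.32 tonne/day of component A enters n6.
component C entering = 721×0.463 = 333.82 tonne/day; overhead removed = 0.509×333.82 = 169.92 tonne/day.
Concentrate = 721 − 169.92 = 551.08 tonne/day.
Mass fraction = 141.32/551.08 = 0.2564.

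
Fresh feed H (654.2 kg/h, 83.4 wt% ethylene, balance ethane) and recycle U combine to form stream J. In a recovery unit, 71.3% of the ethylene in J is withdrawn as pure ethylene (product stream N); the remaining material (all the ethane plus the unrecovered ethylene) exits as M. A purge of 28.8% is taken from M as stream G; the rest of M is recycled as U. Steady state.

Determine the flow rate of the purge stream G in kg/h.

165.3 kg/h

ethane enters only via H and leaves only via the purge: 654.2×0.166 = 0.288×(ethane in M), and the recovery unit passes all ethane, so ethane in J = ethane in M = 377.07 kg/h.
ethylene in J: m_A = 654.2×0.834 + (1−0.288)·(1−0.713)·m_A, so m_A = 545.6/0.7957 = 685.73 kg/h.
M = (1−0.713)×685.73 + 377.07 = 573.88 kg/h.
Purge G = 0.288×573.88 = 165.28 kg/h.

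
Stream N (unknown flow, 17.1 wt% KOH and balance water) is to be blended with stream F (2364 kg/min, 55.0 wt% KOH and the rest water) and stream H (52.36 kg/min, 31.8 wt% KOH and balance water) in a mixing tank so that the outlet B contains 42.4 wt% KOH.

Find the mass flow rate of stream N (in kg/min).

Let N be the unknown flow. Total out = 2416.4 + N.
KOH balance: 1316.9 + 0.171·N = 0.424·(2416.4 + N)
(0.171 − 0.424)·N = 0.424×2416.4 − 1316.9 = -292.31
N = -292.31 / -0.253 = 1155.4 kg/min

1155 kg/min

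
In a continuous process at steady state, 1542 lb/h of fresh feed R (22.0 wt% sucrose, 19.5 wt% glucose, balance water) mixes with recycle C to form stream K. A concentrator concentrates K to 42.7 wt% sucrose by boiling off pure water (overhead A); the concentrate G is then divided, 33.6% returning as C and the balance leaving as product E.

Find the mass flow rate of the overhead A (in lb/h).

Overall sucrose balance (none leaves overhead): sucrose in fresh feed = sucrose in product, i.e. 1542×0.220 = (1−0.336)·G·0.427.
G = 339.24/(0.427×0.664) = 1196.5 lb/h.
Recycle C = 0.336×1196.5 = 402.02 lb/h.
Combined feed K = 1542 + 402.02 = 1944 lb/h.
Overhead A = K − G = 1944 − 1196.5 = 747.53 lb/h.

747.5 lb/h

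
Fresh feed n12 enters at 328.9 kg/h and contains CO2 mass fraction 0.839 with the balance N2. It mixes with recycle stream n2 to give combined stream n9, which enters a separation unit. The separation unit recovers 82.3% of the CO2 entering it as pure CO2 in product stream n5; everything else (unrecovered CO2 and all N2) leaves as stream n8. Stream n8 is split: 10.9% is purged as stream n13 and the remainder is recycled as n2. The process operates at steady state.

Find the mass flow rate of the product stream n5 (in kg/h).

269.6 kg/h

CO2 in n9: m_A = 328.9×0.839 + (1−0.109)·(1−0.823)·m_A, so m_A = 275.95/0.8423 = 327.61 kg/h.
Product n5 = 0.823×327.61 = 269.63 kg/h.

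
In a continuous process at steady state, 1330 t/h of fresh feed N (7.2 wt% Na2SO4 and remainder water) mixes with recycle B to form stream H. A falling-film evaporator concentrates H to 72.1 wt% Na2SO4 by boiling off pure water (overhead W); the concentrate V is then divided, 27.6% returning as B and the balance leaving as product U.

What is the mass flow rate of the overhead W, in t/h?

1197 t/h

Overall Na2SO4 balance (none leaves overhead): Na2SO4 in fresh feed = Na2SO4 in product, i.e. 1330×0.072 = (1−0.276)·V·0.721.
V = 95.76/(0.721×0.724) = 183.45 t/h.
Recycle B = 0.276×183.45 = 50.631 t/h.
Combined feed H = 1330 + 50.631 = 1380.6 t/h.
Overhead W = H − V = 1380.6 − 183.45 = 1197.2 t/h.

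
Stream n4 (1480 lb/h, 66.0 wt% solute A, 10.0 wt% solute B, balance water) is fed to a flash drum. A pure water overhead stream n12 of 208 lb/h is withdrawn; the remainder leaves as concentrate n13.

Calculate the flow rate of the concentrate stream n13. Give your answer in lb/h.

1272 lb/h

Concentrate = 1480 − 208 = 1272 lb/h.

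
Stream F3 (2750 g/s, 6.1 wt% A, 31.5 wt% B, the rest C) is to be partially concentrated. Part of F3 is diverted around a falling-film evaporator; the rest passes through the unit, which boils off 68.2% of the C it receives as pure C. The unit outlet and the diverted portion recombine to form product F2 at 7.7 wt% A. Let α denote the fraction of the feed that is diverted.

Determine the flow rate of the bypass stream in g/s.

1407 g/s

All 2750×0.061 = 167.75 g/s of A reaches F2, so F2 = 167.75/0.077 = 2178.6 g/s and vapour = 571.43 g/s.
The evaporator receives (1−α)·2750 of feed at 0.624 C and removes 0.682 of that C:
0.682×0.624×(1−α)×2750 = 571.43
(1−α) = 571.43/1170.3 = 0.4883;  α = 0.5117.
Bypass flow = 0.5117×2750 = 1407.3 g/s.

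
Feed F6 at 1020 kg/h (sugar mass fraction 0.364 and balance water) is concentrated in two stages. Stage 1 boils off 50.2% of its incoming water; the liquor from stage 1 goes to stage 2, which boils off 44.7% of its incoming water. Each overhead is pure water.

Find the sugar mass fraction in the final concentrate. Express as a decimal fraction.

0.675

water in feed = 1020×0.636 = 648.72 kg/h.
After stage 1: water left = (1−0.502)×648.72 = 323.06; stream total = 694.34 kg/h.
After stage 2: water left = (1−0.447)×323.06 = 178.65; final concentrate = 549.93 kg/h.
sugar fraction = 371.28/549.93 = 0.675.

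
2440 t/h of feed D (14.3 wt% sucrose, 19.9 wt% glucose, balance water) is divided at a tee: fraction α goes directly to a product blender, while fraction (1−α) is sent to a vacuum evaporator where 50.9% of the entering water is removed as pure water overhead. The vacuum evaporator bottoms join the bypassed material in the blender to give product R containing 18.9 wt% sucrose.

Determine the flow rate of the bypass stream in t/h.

666.9 t/h

All 2440×0.143 = 348.92 t/h of sucrose reaches R, so R = 348.92/0.189 = 1846.1 t/h and vapour = 593.86 t/h.
The evaporator receives (1−α)·2440 of feed at 0.658 water and removes 0.509 of that water:
0.509×0.658×(1−α)×2440 = 593.86
(1−α) = 593.86/817.21 = 0.7267;  α = 0.2733.
Bypass flow = 0.2733×2440 = 666.86 t/h.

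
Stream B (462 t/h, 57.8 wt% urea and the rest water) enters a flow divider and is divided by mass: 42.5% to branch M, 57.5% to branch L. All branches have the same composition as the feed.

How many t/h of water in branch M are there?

82.86 t/h

Branch M total = 0.425×462 = 196.35 t/h.
water in M = 0.422×196.35 = 82.86 t/h.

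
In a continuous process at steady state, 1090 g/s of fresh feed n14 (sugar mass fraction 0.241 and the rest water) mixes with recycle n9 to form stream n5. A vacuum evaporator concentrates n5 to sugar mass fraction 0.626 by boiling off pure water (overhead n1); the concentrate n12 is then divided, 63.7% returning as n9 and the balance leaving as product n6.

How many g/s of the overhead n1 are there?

670.4 g/s

Overall sugar balance (none leaves overhead): sugar in fresh feed = sugar in product, i.e. 1090×0.241 = (1−0.637)·n12·0.626.
n12 = 262.69/(0.626×0.363) = 1156 g/s.
Recycle n9 = 0.637×1156 = 736.38 g/s.
Combined feed n5 = 1090 + 736.38 = 1826.4 g/s.
Overhead n1 = n5 − n12 = 1826.4 − 1156 = 670.37 g/s.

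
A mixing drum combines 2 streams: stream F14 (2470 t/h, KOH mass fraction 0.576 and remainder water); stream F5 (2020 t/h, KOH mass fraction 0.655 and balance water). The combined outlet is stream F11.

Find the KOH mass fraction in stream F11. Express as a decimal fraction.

Total flow out = 2470 + 2020 = 4490 t/h.
KOH in = 2470×0.576 + 2020×0.655 = 2745.8 t/h.
KOH mass fraction in F11 = 2745.8/4490 = 0.612.

0.612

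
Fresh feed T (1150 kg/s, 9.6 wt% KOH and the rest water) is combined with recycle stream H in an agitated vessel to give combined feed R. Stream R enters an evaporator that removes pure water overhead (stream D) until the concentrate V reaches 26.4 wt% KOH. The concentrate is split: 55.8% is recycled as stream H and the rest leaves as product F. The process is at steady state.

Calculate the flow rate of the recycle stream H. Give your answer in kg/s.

527.9 kg/s

Overall KOH balance (none leaves overhead): KOH in fresh feed = KOH in product, i.e. 1150×0.096 = (1−0.558)·V·0.264.
V = 110.4/(0.264×0.442) = 946.11 kg/s.
Recycle H = 0.558×946.11 = 527.93 kg/s.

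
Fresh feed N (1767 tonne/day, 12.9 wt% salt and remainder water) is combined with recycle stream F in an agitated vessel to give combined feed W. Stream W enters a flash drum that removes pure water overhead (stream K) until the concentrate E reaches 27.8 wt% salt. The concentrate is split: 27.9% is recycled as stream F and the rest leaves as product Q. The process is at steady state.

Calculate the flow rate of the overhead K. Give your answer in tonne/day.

947.1 tonne/day

Overall salt balance (none leaves overhead): salt in fresh feed = salt in product, i.e. 1767×0.129 = (1−0.279)·E·0.278.
E = 227.94/(0.278×0.721) = 1137.2 tonne/day.
Recycle F = 0.279×1137.2 = 317.29 tonne/day.
Combined feed W = 1767 + 317.29 = 2084.3 tonne/day.
Overhead K = W − E = 2084.3 − 1137.2 = 947.06 tonne/day.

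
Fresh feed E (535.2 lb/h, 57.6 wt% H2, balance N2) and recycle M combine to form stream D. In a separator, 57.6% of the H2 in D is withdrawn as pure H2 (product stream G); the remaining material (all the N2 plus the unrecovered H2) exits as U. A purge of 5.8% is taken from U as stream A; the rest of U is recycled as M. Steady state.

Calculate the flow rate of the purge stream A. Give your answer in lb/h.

N2 enters only via E and leaves only via the purge: 535.2×0.424 = 0.058×(N2 in U), and the separator passes all N2, so N2 in D = N2 in U = 3912.5 lb/h.
H2 in D: m_A = 535.2×0.576 + (1−0.058)·(1−0.576)·m_A, so m_A = 308.28/0.6006 = 513.29 lb/h.
U = (1−0.576)×513.29 + 3912.5 = 4130.1 lb/h.
Purge A = 0.058×4130.1 = 239.55 lb/h.

239.5 lb/h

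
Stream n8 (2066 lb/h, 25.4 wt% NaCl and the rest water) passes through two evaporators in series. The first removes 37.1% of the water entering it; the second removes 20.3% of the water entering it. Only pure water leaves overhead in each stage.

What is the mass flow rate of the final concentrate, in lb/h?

1297 lb/h

water in feed = 2066×0.746 = 1541.2 lb/h.
After stage 1: water left = (1−0.371)×1541.2 = 969.44; stream total = 1494.2 lb/h.
After stage 2: water left = (1−0.203)×969.44 = 772.64; final concentrate = 1297.4 lb/h.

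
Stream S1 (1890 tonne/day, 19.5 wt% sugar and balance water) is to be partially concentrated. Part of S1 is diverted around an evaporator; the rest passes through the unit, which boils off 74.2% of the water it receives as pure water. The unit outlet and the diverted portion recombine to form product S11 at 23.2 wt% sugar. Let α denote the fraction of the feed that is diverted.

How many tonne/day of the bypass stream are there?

1385 tonne/day

All 1890×0.195 = 368.55 tonne/day of sugar reaches S11, so S11 = 368.55/0.232 = 1588.6 tonne/day and vapour = 301.42 tonne/day.
The evaporator receives (1−α)·1890 of feed at 0.805 water and removes 0.742 of that water:
0.742×0.805×(1−α)×1890 = 301.42
(1−α) = 301.42/1128.9 = 0.2670;  α = 0.7330.
Bypass flow = 0.7330×1890 = 1385.4 tonne/day.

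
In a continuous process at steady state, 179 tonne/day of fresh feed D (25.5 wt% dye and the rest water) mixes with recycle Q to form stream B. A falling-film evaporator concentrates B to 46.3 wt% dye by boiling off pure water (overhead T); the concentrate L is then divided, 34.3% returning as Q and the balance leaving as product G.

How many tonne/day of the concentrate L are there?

150.1 tonne/day

Overall dye balance (none leaves overhead): dye in fresh feed = dye in product, i.e. 179×0.255 = (1−0.343)·L·0.463.
L = 45.645/(0.463×0.657) = 150.05 tonne/day.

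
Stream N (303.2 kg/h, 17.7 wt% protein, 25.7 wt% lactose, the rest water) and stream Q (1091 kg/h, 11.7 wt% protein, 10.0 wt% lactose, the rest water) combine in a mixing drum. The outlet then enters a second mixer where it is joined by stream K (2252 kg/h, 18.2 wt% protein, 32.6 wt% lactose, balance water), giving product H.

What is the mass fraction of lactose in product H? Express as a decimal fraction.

0.2526

Overall, product flow = 3646.2 kg/h.
lactose in = 303.2×0.257 + 1091×0.100 + 2252×0.326 = 921.17 kg/h.
lactose fraction in H = 0.2526.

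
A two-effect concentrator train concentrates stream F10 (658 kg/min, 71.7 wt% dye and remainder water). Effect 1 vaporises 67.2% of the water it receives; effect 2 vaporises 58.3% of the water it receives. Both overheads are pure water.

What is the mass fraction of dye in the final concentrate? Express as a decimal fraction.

water in feed = 658×0.283 = 186.21 kg/min.
After stage 1: water left = (1−0.672)×186.21 = 61.078; stream total = 532.86 kg/min.
After stage 2: water left = (1−0.583)×61.078 = 25.47; final concentrate = 497.26 kg/min.
dye fraction = 471.79/497.26 = 0.949.

0.949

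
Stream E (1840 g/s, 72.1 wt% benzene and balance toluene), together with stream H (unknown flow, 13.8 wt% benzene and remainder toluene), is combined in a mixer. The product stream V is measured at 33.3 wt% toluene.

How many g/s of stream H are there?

187.8 g/s

Let H be the unknown flow. Total out = 1840 + H.
toluene balance: 513.36 + 0.862·H = 0.333·(1840 + H)
(0.862 − 0.333)·H = 0.333×1840 − 513.36 = 99.36
H = 99.36 / 0.529 = 187.83 g/s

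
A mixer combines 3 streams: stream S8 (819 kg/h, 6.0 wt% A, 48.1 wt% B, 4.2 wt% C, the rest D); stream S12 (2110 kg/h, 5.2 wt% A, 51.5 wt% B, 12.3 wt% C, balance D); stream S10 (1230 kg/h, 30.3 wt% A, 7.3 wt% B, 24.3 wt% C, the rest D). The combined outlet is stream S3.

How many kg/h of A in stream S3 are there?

A out = A in = 819×0.060 + 2110×0.052 + 1230×0.303 = 531.55 kg/h.

531.5 kg/h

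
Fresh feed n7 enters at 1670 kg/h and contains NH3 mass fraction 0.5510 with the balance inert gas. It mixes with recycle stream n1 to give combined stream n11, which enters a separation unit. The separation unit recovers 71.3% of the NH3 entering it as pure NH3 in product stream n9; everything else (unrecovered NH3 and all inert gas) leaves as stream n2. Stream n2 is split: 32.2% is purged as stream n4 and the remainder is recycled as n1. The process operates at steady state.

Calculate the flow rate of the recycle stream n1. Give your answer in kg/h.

inert gas enters only via n7 and leaves only via the purge: 1670×0.449 = 0.322×(inert gas in n2), and the separation unit passes all inert gas, so inert gas in n11 = inert gas in n2 = 2328.7 kg/h.
NH3 in n11: m_A = 1670×0.551 + (1−0.322)·(1−0.713)·m_A, so m_A = 920.17/0.8054 = 1142.5 kg/h.
n2 = (1−0.713)×1142.5 + 2328.7 = 2656.6 kg/h.
Recycle n1 = (1−0.322)×2656.6 = 1801.1 kg/h.

1801 kg/h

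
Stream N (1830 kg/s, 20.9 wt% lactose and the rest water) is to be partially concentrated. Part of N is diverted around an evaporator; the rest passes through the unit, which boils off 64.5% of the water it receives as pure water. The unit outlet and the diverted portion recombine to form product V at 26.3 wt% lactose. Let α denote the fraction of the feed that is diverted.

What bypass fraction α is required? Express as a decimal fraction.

0.598

All 1830×0.209 = 382.47 kg/s of lactose reaches V, so V = 382.47/0.263 = 1454.3 kg/s and vapour = 375.74 kg/s.
The evaporator receives (1−α)·1830 of feed at 0.791 water and removes 0.645 of that water:
0.645×0.791×(1−α)×1830 = 375.74
(1−α) = 375.74/933.66 = 0.4024;  α = 0.5976.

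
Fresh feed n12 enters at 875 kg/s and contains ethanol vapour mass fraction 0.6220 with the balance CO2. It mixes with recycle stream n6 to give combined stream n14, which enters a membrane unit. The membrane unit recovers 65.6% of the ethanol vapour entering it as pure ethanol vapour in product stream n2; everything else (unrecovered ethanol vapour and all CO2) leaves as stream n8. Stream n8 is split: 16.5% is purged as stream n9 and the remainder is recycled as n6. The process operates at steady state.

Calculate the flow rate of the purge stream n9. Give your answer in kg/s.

374.1 kg/s

CO2 enters only via n12 and leaves only via the purge: 875×0.378 = 0.165×(CO2 in n8), and the membrane unit passes all CO2, so CO2 in n14 = CO2 in n8 = 2004.5 kg/s.
ethanol vapour in n14: m_A = 875×0.622 + (1−0.165)·(1−0.656)·m_A, so m_A = 544.25/0.7128 = 763.58 kg/s.
n8 = (1−0.656)×763.58 + 2004.5 = 2267.2 kg/s.
Purge n9 = 0.165×2267.2 = 374.09 kg/s.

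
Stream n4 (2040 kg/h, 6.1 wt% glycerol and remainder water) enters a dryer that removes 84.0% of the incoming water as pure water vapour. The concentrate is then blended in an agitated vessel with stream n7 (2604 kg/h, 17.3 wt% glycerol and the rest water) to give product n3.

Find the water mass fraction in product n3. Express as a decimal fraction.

Vapour removed = 0.840×0.939×2040 = 1609.1 kg/h; concentrate = 430.93 kg/h.
water reaching the mixer = 306.49 (from concentrate) + 2604×0.827 = 2460 kg/h.
Product flow = 430.93 + 2604 = 3034.9 kg/h; water fraction = 0.811.

0.811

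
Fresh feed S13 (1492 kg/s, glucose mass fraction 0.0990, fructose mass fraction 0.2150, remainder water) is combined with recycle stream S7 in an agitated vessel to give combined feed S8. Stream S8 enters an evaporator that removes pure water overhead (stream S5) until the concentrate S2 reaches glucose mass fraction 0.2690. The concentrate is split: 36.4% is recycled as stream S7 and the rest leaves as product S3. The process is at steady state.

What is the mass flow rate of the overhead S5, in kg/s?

942.9 kg/s

Overall glucose balance (none leaves overhead): glucose in fresh feed = glucose in product, i.e. 1492×0.099 = (1−0.364)·S2·0.269.
S2 = 147.71/(0.269×0.636) = 863.37 kg/s.
Recycle S7 = 0.364×863.37 = 314.26 kg/s.
Combined feed S8 = 1492 + 314.26 = 1806.3 kg/s.
Overhead S5 = S8 − S2 = 1806.3 − 863.37 = 942.9 kg/s.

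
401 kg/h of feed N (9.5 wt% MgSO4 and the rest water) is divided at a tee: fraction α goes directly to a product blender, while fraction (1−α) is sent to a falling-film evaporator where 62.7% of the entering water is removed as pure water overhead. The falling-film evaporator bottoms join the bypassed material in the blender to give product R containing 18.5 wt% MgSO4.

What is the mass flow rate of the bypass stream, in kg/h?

57.21 kg/h

All 401×0.095 = 38.095 kg/h of MgSO4 reaches R, so R = 38.095/0.185 = 205.92 kg/h and vapour = 195.08 kg/h.
The evaporator receives (1−α)·401 of feed at 0.905 water and removes 0.627 of that water:
0.627×0.905×(1−α)×401 = 195.08
(1−α) = 195.08/227.54 = 0.8573;  α = 0.1427.
Bypass flow = 0.1427×401 = 57.205 kg/h.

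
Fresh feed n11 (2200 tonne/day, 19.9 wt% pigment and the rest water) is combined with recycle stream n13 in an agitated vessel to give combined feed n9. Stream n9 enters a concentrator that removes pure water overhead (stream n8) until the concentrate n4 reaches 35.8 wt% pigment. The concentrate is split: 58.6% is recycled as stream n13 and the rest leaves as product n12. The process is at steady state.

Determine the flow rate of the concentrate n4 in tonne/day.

2954 tonne/day

Overall pigment balance (none leaves overhead): pigment in fresh feed = pigment in product, i.e. 2200×0.199 = (1−0.586)·n4·0.358.
n4 = 437.8/(0.358×0.414) = 2953.9 tonne/day.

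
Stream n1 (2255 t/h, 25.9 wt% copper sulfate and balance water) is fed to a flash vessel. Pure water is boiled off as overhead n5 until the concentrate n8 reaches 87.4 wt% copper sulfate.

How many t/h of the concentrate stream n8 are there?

copper sulfate is conserved: 2255×0.259 = 584.05 t/h all reports to the concentrate.
Concentrate = 584.05/(target fraction) = 668.24 t/h.

668.2 t/h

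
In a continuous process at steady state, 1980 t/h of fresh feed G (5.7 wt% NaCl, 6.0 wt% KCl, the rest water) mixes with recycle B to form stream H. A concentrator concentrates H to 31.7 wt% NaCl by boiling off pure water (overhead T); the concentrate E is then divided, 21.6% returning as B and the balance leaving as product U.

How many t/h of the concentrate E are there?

454.1 t/h

Overall NaCl balance (none leaves overhead): NaCl in fresh feed = NaCl in product, i.e. 1980×0.057 = (1−0.216)·E·0.317.
E = 112.86/(0.317×0.784) = 454.11 t/h.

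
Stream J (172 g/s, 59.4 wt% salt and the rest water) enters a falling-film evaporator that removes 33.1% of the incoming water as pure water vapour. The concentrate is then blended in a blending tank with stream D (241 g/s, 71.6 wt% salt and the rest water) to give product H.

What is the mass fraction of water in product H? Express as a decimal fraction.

Vapour removed = 0.331×0.406×172 = 23.114 g/s; concentrate = 148.89 g/s.
water reaching the mixer = 46.718 (from concentrate) + 241×0.284 = 115.16 g/s.
Product flow = 148.89 + 241 = 389.89 g/s; water fraction = 0.295.

0.295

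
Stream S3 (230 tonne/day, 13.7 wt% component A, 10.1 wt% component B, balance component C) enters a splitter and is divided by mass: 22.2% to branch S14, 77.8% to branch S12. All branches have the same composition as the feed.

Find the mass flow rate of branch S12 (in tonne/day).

Branch S12 flow = 0.778×230 = 178.94 tonne/day.

178.9 tonne/day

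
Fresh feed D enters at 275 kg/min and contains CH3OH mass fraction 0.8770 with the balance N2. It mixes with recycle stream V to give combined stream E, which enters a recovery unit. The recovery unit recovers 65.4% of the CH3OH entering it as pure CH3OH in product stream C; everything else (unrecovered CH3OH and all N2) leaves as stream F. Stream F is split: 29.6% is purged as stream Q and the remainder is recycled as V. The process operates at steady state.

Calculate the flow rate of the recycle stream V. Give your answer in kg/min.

N2 enters only via D and leaves only via the purge: 275×0.123 = 0.296×(N2 in F), and the recovery unit passes all N2, so N2 in E = N2 in F = 114.27 kg/min.
CH3OH in E: m_A = 275×0.877 + (1−0.296)·(1−0.654)·m_A, so m_A = 241.18/0.7564 = 318.84 kg/min.
F = (1−0.654)×318.84 + 114.27 = 224.59 kg/min.
Recycle V = (1−0.296)×224.59 = 158.11 kg/min.

158.1 kg/min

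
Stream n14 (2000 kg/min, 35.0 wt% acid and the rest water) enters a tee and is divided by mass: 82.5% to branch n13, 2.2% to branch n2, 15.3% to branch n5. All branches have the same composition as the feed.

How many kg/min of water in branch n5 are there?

Branch n5 total = 0.153×2000 = 306 kg/min.
water in n5 = 0.650×306 = 198.9 kg/min.

198.9 kg/min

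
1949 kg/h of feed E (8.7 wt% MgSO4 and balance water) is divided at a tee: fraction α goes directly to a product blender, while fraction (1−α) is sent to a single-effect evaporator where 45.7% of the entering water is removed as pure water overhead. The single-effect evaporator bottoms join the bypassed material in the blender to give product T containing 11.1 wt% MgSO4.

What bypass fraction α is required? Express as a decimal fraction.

All 1949×0.087 = 169.56 kg/h of MgSO4 reaches T, so T = 169.56/0.111 = 1527.6 kg/h and vapour = 421.41 kg/h.
The evaporator receives (1−α)·1949 of feed at 0.913 water and removes 0.457 of that water:
0.457×0.913×(1−α)×1949 = 421.41
(1−α) = 421.41/813.2 = 0.5182;  α = 0.4818.

0.482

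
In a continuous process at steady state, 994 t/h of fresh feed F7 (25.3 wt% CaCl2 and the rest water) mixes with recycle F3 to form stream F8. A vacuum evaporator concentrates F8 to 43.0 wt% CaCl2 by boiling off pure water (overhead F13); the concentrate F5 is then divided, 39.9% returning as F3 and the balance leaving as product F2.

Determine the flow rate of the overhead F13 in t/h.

Overall CaCl2 balance (none leaves overhead): CaCl2 in fresh feed = CaCl2 in product, i.e. 994×0.253 = (1−0.399)·F5·0.430.
F5 = 251.48/(0.430×0.601) = 973.11 t/h.
Recycle F3 = 0.399×973.11 = 388.27 t/h.
Combined feed F8 = 994 + 388.27 = 1382.3 t/h.
Overhead F13 = F8 − F5 = 1382.3 − 973.11 = 409.16 t/h.

409.2 t/h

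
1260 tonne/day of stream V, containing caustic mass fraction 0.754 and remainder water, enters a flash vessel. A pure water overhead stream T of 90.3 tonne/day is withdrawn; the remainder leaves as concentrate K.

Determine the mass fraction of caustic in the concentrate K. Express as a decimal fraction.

caustic is not removed: 1260×0.754 = 950.04 tonne/day of caustic enters K.
Concentrate = 1260 − 90.3 = 1169.7 tonne/day.
Mass fraction = 950.04/1169.7 = 0.812.

0.812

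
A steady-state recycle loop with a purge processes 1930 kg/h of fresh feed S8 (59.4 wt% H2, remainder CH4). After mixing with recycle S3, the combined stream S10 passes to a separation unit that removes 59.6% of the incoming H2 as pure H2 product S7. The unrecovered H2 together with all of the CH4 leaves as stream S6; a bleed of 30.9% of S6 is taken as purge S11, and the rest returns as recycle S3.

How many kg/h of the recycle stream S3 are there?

CH4 enters only via S8 and leaves only via the purge: 1930×0.406 = 0.309×(CH4 in S6), and the separation unit passes all CH4, so CH4 in S10 = CH4 in S6 = 2535.9 kg/h.
H2 in S10: m_A = 1930×0.594 + (1−0.309)·(1−0.596)·m_A, so m_A = 1146.4/0.7208 = 1590.4 kg/h.
S6 = (1−0.596)×1590.4 + 2535.9 = 3178.4 kg/h.
Recycle S3 = (1−0.309)×3178.4 = 2196.3 kg/h.

2196 kg/h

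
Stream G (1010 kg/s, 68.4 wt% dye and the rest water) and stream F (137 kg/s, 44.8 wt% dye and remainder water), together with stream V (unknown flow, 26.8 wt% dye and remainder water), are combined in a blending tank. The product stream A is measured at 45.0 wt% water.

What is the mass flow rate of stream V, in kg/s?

Let V be the unknown flow. Total out = 1147 + V.
water balance: 394.78 + 0.732·V = 0.450·(1147 + V)
(0.732 − 0.450)·V = 0.450×1147 − 394.78 = 121.37
V = 121.37 / 0.282 = 430.38 kg/s

430.4 kg/s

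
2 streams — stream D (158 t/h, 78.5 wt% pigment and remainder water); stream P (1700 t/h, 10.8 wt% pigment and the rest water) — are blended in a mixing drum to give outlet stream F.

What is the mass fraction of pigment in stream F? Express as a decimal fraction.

0.166

Total flow out = 158 + 1700 = 1858 t/h.
pigment in = 158×0.785 + 1700×0.108 = 307.63 t/h.
pigment mass fraction in F = 307.63/1858 = 0.166.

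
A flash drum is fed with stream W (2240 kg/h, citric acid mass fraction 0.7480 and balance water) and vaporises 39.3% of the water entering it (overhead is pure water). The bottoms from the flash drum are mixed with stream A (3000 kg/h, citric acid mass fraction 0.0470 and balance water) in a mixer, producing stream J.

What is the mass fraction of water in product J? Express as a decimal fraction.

0.6380

Vapour removed = 0.393×0.252×2240 = 221.84 kg/h; concentrate = 2018.2 kg/h.
water reaching the mixer = 342.64 (from concentrate) + 3000×0.953 = 3201.6 kg/h.
Product flow = 2018.2 + 3000 = 5018.2 kg/h; water fraction = 0.6380.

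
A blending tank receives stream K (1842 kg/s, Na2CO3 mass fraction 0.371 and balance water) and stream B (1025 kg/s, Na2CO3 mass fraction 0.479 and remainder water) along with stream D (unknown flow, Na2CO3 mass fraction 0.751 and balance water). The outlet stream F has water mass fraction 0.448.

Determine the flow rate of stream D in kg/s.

Let D be the unknown flow. Total out = 2867 + D.
water balance: 1692.6 + 0.249·D = 0.448·(2867 + D)
(0.249 − 0.448)·D = 0.448×2867 − 1692.6 = -408.23
D = -408.23 / -0.199 = 2051.4 kg/s

2051 kg/s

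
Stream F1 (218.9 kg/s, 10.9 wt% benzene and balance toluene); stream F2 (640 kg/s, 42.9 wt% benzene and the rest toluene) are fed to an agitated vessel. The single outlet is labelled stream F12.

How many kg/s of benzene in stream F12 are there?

298.4 kg/s

benzene out = benzene in = 218.9×0.109 + 640×0.429 = 298.42 kg/s.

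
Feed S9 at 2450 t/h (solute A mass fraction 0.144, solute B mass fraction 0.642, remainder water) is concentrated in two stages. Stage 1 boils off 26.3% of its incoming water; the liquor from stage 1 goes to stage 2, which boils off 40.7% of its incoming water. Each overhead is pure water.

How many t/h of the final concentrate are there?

2155 t/h

water in feed = 2450×0.214 = 524.3 t/h.
After stage 1: water left = (1−0.263)×524.3 = 386.41; stream total = 2312.1 t/h.
After stage 2: water left = (1−0.407)×386.41 = 229.14; final concentrate = 2154.8 t/h.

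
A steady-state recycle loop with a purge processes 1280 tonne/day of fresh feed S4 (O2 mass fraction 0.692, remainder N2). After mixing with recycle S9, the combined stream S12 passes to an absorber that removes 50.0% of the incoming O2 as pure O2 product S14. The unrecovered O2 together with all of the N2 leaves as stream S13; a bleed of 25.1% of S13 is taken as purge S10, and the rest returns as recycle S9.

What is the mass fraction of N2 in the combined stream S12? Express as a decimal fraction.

0.526

N2 enters only via S4 and leaves only via the purge: 1280×0.308 = 0.251×(N2 in S13), and the absorber passes all N2, so N2 in S12 = N2 in S13 = 1570.7 tonne/day.
O2 in S12: m_A = 1280×0.692 + (1−0.251)·(1−0.500)·m_A, so m_A = 885.76/0.6255 = 1416.1 tonne/day.
S12 = 1416.1 + 1570.7 = 2986.8 tonne/day.
N2 fraction in S12 = 1570.7/2986.8 = 0.526.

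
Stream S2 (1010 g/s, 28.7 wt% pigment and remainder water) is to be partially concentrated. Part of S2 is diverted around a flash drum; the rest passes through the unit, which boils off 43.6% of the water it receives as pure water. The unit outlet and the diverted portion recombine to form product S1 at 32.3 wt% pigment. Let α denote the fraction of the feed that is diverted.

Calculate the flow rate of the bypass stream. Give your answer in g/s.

647.9 g/s

All 1010×0.287 = 289.87 g/s of pigment reaches S1, so S1 = 289.87/0.323 = 897.43 g/s and vapour = 112.57 g/s.
The evaporator receives (1−α)·1010 of feed at 0.713 water and removes 0.436 of that water:
0.436×0.713×(1−α)×1010 = 112.57
(1−α) = 112.57/313.98 = 0.3585;  α = 0.6415.
Bypass flow = 0.6415×1010 = 647.89 g/s.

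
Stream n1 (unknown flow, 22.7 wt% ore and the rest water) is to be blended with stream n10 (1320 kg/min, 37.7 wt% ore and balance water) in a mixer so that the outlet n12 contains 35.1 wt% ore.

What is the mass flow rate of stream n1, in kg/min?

276.8 kg/min

Let n1 be the unknown flow. Total out = 1320 + n1.
ore balance: 497.64 + 0.227·n1 = 0.351·(1320 + n1)
(0.227 − 0.351)·n1 = 0.351×1320 − 497.64 = -34.32
n1 = -34.32 / -0.124 = 276.77 kg/min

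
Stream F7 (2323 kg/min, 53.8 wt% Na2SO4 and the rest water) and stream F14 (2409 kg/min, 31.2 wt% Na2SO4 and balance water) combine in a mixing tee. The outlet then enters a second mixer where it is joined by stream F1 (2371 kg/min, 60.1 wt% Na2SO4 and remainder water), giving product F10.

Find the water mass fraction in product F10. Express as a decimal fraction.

0.518

Overall, product flow = 7103 kg/min.
water in = 2323×0.462 + 2409×0.688 + 2371×0.399 = 3676.6 kg/min.
water fraction in F10 = 0.518.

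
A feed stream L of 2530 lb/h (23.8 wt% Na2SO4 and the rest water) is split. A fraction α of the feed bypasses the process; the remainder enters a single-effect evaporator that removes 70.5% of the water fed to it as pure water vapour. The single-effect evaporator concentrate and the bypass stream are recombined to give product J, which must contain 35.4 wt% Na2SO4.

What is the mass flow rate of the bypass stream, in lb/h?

All 2530×0.238 = 602.14 lb/h of Na2SO4 reaches J, so J = 602.14/0.354 = 1701 lb/h and vapour = 829.04 lb/h.
The evaporator receives (1−α)·2530 of feed at 0.762 water and removes 0.705 of that water:
0.705×0.762×(1−α)×2530 = 829.04
(1−α) = 829.04/1359.1 = 0.6100;  α = 0.3900.
Bypass flow = 0.3900×2530 = 986.77 lb/h.

986.8 lb/h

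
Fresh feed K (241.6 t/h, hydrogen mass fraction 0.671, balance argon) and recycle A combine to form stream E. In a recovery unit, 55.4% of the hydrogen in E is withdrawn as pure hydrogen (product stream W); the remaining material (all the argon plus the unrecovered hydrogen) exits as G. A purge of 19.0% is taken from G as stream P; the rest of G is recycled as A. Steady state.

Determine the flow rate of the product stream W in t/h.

140.6 t/h

hydrogen in E: m_A = 241.6×0.671 + (1−0.190)·(1−0.554)·m_A, so m_A = 162.11/0.6387 = 253.8 t/h.
Product W = 0.554×253.8 = 140.61 t/h.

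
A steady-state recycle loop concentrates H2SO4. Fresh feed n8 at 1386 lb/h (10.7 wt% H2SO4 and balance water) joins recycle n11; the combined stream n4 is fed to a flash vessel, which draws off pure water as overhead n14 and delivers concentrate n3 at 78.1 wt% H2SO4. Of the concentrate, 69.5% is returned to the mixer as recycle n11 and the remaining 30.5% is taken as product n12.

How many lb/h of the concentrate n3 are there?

622.6 lb/h

Overall H2SO4 balance (none leaves overhead): H2SO4 in fresh feed = H2SO4 in product, i.e. 1386×0.107 = (1−0.695)·n3·0.781.
n3 = 148.3/(0.781×0.305) = 622.58 lb/h.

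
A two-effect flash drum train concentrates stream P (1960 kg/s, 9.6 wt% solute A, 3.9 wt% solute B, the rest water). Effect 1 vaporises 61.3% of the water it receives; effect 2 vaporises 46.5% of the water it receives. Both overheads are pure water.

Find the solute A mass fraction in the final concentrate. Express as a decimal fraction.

0.3056

water in feed = 1960×0.865 = 1695.4 kg/s.
After stage 1: water left = (1−0.613)×1695.4 = 656.12; stream total = 920.72 kg/s.
After stage 2: water left = (1−0.465)×656.12 = 351.02; final concentrate = 615.62 kg/s.
solute A fraction = 188.16/615.62 = 0.3056.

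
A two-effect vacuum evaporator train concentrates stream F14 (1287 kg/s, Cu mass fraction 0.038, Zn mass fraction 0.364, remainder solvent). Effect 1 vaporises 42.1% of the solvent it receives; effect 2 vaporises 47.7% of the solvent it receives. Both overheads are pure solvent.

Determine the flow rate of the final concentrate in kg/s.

solvent in feed = 1287×0.598 = 769.63 kg/s.
After stage 1: solvent left = (1−0.421)×769.63 = 445.61; stream total = 962.99 kg/s.
After stage 2: solvent left = (1−0.477)×445.61 = 233.06; final concentrate = 750.43 kg/s.

750.4 kg/s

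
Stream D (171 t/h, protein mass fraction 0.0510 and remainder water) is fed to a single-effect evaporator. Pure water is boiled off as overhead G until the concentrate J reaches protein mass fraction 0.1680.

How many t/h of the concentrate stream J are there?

51.91 t/h

protein is conserved: 171×0.051 = 8.721 t/h all reports to the concentrate.
Concentrate = 8.721/(target fraction) = 51.911 t/h.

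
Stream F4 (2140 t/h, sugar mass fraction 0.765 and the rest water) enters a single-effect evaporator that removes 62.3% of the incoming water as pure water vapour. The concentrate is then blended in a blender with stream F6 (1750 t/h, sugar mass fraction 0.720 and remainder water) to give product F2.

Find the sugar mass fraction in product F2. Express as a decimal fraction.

Vapour removed = 0.623×0.235×2140 = 313.31 t/h; concentrate = 1826.7 t/h.
sugar reaching the mixer = 1637.1 (from concentrate) + 1750×0.720 = 2897.1 t/h.
Product flow = 1826.7 + 1750 = 3576.7 t/h; sugar fraction = 0.810.

0.810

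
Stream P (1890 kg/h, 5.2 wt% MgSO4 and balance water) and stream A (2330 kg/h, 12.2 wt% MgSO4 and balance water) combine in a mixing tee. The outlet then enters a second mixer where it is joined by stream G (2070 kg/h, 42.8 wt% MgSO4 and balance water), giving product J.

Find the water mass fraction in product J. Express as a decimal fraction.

Overall, product flow = 6290 kg/h.
water in = 1890×0.948 + 2330×0.878 + 2070×0.572 = 5021.5 kg/h.
water fraction in J = 0.798.

0.798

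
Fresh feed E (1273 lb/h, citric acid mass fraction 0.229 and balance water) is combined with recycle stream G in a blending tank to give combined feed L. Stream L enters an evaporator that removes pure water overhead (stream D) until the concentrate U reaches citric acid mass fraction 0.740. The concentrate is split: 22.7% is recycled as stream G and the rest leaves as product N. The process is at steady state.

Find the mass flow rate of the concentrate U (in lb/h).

Overall citric acid balance (none leaves overhead): citric acid in fresh feed = citric acid in product, i.e. 1273×0.229 = (1−0.227)·U·0.740.
U = 291.52/(0.740×0.773) = 509.63 lb/h.

509.6 lb/h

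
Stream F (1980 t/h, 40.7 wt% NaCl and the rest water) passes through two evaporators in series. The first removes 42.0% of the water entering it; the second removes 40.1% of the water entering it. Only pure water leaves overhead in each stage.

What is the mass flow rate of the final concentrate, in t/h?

water in feed = 1980×0.593 = 1174.1 t/h.
After stage 1: water left = (1−0.420)×1174.1 = 681; stream total = 1486.9 t/h.
After stage 2: water left = (1−0.401)×681 = 407.92; final concentrate = 1213.8 t/h.

1214 t/h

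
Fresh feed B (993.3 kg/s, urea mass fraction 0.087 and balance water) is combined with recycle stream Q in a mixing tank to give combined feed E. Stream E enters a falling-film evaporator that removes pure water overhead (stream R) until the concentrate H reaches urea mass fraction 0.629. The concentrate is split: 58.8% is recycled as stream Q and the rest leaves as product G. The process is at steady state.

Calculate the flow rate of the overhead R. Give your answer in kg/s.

Overall urea balance (none leaves overhead): urea in fresh feed = urea in product, i.e. 993.3×0.087 = (1−0.588)·H·0.629.
H = 86.417/(0.629×0.412) = 333.47 kg/s.
Recycle Q = 0.588×333.47 = 196.08 kg/s.
Combined feed E = 993.3 + 196.08 = 1189.4 kg/s.
Overhead R = E − H = 1189.4 − 333.47 = 855.91 kg/s.

855.9 kg/s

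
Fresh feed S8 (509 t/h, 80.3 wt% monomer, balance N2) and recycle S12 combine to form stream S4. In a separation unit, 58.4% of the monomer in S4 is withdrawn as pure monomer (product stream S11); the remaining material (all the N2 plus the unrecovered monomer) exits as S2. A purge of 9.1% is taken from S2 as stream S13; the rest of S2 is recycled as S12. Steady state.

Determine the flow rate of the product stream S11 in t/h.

monomer in S4: m_A = 509×0.803 + (1−0.091)·(1−0.584)·m_A, so m_A = 408.73/0.6219 = 657.27 t/h.
Product S11 = 0.584×657.27 = 383.85 t/h.

383.8 t/h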